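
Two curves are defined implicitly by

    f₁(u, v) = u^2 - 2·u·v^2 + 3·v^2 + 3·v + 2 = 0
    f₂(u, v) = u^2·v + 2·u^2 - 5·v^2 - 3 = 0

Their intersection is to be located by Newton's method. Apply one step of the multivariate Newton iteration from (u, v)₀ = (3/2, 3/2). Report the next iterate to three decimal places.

At (3/2, 3/2): F = (8.750, -6.375).
Jacobian J = [[2·u - 2·v^2, -4·u·v + 6·v + 3], [2·u·v + 4·u, u^2 - 10·v]].
At the point, J = [[-1.500, 3.000], [10.500, -12.750]] (det J = -12.375).
Solving J·Δ = −F gives Δ = (-7.470, -6.652).
Then the next iterate is (u, v)₁ = (-5.970, -5.152).

(-5.970, -5.152)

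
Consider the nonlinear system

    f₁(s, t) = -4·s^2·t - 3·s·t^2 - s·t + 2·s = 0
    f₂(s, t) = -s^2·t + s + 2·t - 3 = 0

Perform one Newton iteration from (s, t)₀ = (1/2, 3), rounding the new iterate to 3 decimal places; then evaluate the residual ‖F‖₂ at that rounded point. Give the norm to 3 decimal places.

At (1/2, 3): F = (-17.000, 2.750).
Jacobian J = [[-8·s·t - 3·t^2 - t + 2, -4·s^2 - 6·s·t - s], [-2·s·t + 1, -s^2 + 2]].
At the point, J = [[-40.000, -10.500], [-2.000, 1.750]] (det J = -91.000).
Solving J·Δ = −F gives Δ = (-0.010, -1.582).
Then the next iterate is (s, t)₁ = (0.490, 1.418).
Re-evaluating at (0.490, 1.418): F = (-4.03243, -0.01446), so ‖F‖₂ = 4.032.

4.032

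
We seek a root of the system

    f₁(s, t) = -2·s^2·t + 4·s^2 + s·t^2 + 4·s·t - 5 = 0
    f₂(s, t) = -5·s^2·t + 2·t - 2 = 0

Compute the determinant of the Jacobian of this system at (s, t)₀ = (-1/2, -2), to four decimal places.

J = [[-4·s·t + 8·s + t^2 + 4·t, -2·s^2 + 2·s·t + 4·s], [-10·s·t, -5·s^2 + 2]].
At the point, J = [[-12.0000, -0.5000], [-10.0000, 0.7500]].
det J = -14.0000.

-14.0000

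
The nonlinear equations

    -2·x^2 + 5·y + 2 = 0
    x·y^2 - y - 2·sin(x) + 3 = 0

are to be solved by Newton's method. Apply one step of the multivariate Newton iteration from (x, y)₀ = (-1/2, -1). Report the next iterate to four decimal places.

(5.4045, -2.6618)

At (-1/2, -1): F = (-3.5000, 4.458851).
Jacobian J = [[-4·x, 5], [y^2 - 2·cos(x), 2·x·y - 1]].
At the point, J = [[2.0000, 5.0000], [-0.755165, 0.0000]] (det J = 3.775826).
Solving J·Δ = −F gives Δ = (5.9045, -1.6618).
Then the next iterate is (x, y)₁ = (5.4045, -2.6618).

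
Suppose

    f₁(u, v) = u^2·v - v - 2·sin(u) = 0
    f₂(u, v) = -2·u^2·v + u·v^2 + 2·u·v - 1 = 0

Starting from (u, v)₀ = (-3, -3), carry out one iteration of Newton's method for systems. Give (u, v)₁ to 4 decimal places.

(-1.5450, -3.6691)

At (-3, -3): F = (-23.717760, 44.0000).
Jacobian J = [[2·u·v - 2·cos(u), u^2 - 1], [-4·u·v + v^2 + 2·v, -2·u^2 + 2·u·v + 2·u]].
At the point, J = [[19.979985, 8.0000], [-33.0000, -6.0000]] (det J = 144.120090).
Solving J·Δ = −F gives Δ = (1.4550, -0.6691).
Then the next iterate is (u, v)₁ = (-1.5450, -3.6691).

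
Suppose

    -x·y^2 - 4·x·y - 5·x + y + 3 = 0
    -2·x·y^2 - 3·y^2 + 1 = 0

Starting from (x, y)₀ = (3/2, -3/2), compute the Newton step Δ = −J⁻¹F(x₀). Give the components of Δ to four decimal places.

(-0.5253, 0.5631)

At (3/2, -3/2): F = (-0.3750, -12.5000).
Jacobian J = [[-y^2 - 4·y - 5, -2·x·y - 4·x + 1], [-2·y^2, -4·x·y - 6·y]].
At the point, J = [[-1.2500, -0.5000], [-4.5000, 18.0000]] (det J = -24.7500).
Solving J·Δ = −F gives Δ = (-0.5253, 0.5631).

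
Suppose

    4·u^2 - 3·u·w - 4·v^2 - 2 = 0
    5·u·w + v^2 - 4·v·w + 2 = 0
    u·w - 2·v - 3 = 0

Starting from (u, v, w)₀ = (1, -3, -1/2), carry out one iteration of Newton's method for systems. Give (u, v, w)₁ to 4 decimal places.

At (1, -3, -1/2): F = (-32.5000, 2.5000, 2.5000).
Jacobian J = [[8·u - 3·w, -8·v, -3·u], [5·w, 2·v - 4·w, 5·u - 4·v], [w, -2, u]].
At the point, J = [[9.5000, 24.0000, -3.0000], [-2.5000, -4.0000, 17.0000], [-0.5000, -2.0000, 1.0000]] (det J = 132.0000).
Solving J·Δ = −F gives Δ = (0.2273, 1.2879, 0.1894).
Then the next iterate is (u, v, w)₁ = (1.2273, -1.7121, -0.3106).

(1.2273, -1.7121, -0.3106)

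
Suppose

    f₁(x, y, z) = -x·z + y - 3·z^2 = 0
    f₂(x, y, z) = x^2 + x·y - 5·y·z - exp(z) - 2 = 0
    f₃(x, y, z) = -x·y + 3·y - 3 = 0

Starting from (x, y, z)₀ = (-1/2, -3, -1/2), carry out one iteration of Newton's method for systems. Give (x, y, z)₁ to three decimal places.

At (-1/2, -3, -1/2): F = (-4.000, -8.35653, -13.500).
Jacobian J = [[-z, 1, -x - 6·z], [2·x + y, x - 5·z, -5·y - exp(z)], [-y, -x + 3, 0]].
At the point, J = [[0.500, 1.000, 3.500], [-4.000, 2.000, 14.39347], [3.000, 3.500, 0.000]] (det J = -52.00816).
Solving J·Δ = −F gives Δ = (-0.013, 3.868, 0.040).
Then the next iterate is (x, y, z)₁ = (-0.513, 0.868, -0.460).

(-0.513, 0.868, -0.460)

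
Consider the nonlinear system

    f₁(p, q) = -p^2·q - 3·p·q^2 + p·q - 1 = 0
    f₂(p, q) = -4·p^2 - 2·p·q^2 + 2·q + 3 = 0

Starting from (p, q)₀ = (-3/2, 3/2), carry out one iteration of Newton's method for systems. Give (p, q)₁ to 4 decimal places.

At (-3/2, 3/2): F = (3.5000, 3.7500).
Jacobian J = [[-2·p·q - 3·q^2 + q, -p^2 - 6·p·q + p], [-8·p - 2·q^2, -4·p·q + 2]].
At the point, J = [[-0.7500, 9.7500], [7.5000, 11.0000]] (det J = -81.3750).
Solving J·Δ = −F gives Δ = (0.0238, -0.3571).
Then the next iterate is (p, q)₁ = (-1.4762, 1.1429).

(-1.4762, 1.1429)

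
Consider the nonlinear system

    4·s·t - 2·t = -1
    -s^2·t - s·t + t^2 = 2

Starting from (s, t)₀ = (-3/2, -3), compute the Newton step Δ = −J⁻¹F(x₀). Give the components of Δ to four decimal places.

At (-3/2, -3): F = (25.0000, 9.2500).
Jacobian J = [[4·t, 4·s - 2], [-2·s·t - t, -s^2 - s + 2·t]].
At the point, J = [[-12.0000, -8.0000], [-6.0000, -6.7500]] (det J = 33.0000).
Solving J·Δ = −F gives Δ = (2.8712, -1.1818).

(2.8712, -1.1818)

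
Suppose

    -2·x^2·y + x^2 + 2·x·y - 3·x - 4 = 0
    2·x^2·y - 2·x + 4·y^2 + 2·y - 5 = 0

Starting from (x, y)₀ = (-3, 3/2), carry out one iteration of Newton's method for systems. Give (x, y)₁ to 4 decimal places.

(-0.3333, 1.9167)

At (-3, 3/2): F = (-22.0000, 40.0000).
Jacobian J = [[-4·x·y + 2·x + 2·y - 3, -2·x^2 + 2·x], [4·x·y - 2, 2·x^2 + 8·y + 2]].
At the point, J = [[12.0000, -24.0000], [-20.0000, 32.0000]] (det J = -96.0000).
Solving J·Δ = −F gives Δ = (2.6667, 0.4167).
Then the next iterate is (x, y)₁ = (-0.3333, 1.9167).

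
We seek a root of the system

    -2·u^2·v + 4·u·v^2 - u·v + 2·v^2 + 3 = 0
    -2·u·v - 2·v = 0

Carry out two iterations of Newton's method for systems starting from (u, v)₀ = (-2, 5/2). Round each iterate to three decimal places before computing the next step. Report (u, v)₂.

(-1.052, 1.375)

At (-2, 5/2): F = (-49.500, 5.000).
Jacobian J = [[-4·u·v + 4·v^2 - v, -2·u^2 + 8·u·v - u + 4·v], [-2·v, -2·u - 2]].
At the point, J = [[42.500, -36.000], [-5.000, 2.000]] (det J = -95.000).
Solving J·Δ = −F gives Δ = (0.853, -0.368).
Then the next iterate is (u, v)₁ = (-1.147, 2.132).
Round to (-1.147, 2.132) and repeat: F = (-11.92791, 0.62681), J = [[25.83131, -12.51945], [-4.264, 0.294]].
Δ = (0.095, -0.757), so (u, v)₂ = (-1.052, 1.375).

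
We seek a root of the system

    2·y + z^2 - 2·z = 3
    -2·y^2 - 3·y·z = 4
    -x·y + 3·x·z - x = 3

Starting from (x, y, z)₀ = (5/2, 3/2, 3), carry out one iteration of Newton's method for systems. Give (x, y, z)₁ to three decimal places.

(-0.078, 0.039, 2.980)

At (5/2, 3/2, 3): F = (3.000, -22.000, 13.250).
Jacobian J = [[0, 2, 2·z - 2], [0, -4·y - 3·z, -3·y], [-y + 3·z - 1, -x, 3·x]].
At the point, J = [[0.000, 2.000, 4.000], [0.000, -15.000, -4.500], [6.500, -2.500, 7.500]] (det J = 331.500).
Solving J·Δ = −F gives Δ = (-2.578, -1.461, -0.020).
Then the next iterate is (x, y, z)₁ = (-0.078, 0.039, 2.980).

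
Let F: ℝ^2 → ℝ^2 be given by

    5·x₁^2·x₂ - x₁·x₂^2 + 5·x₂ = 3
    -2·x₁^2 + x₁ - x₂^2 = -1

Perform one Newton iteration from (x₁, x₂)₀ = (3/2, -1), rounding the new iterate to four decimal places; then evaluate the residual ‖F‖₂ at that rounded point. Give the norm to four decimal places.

4.7938

At (3/2, -1): F = (-20.7500, -3.0000).
Jacobian J = [[10·x₁·x₂ - x₂^2, 5·x₁^2 - 2·x₁·x₂ + 5], [-4·x₁ + 1, -2·x₂]].
At the point, J = [[-16.0000, 19.2500], [-5.0000, 2.0000]] (det J = 64.2500).
Solving J·Δ = −F gives Δ = (-0.2529, 0.8677).
Then the next iterate is (x₁, x₂)₁ = (1.2471, -0.1323).
Re-evaluating at (1.2471, -0.1323): F = (-4.712132, -0.880920), so ‖F‖₂ = 4.7938.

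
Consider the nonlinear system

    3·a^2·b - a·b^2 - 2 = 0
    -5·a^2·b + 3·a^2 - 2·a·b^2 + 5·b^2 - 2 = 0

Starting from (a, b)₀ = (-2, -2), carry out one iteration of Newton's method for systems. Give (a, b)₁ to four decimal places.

(-1.2455, -1.2727)

At (-2, -2): F = (-18.0000, 86.0000).
Jacobian J = [[6·a·b - b^2, 3·a^2 - 2·a·b], [-10·a·b + 6·a - 2·b^2, -5·a^2 - 4·a·b + 10·b]].
At the point, J = [[20.0000, 4.0000], [-60.0000, -56.0000]] (det J = -880.0000).
Solving J·Δ = −F gives Δ = (0.7545, 0.7273).
Then the next iterate is (a, b)₁ = (-1.2455, -1.2727).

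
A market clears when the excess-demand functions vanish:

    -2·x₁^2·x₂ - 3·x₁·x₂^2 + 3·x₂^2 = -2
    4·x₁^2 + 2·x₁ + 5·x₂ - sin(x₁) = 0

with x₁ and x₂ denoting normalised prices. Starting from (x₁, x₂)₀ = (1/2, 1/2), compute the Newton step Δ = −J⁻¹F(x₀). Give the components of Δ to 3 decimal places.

(0.476, -1.292)

At (1/2, 1/2): F = (2.125, 4.02057).
Jacobian J = [[-4·x₁·x₂ - 3·x₂^2, -2·x₁^2 - 6·x₁·x₂ + 6·x₂], [8·x₁ - cos(x₁) + 2, 5]].
At the point, J = [[-1.750, 1.000], [5.12242, 5.000]] (det J = -13.87242).
Solving J·Δ = −F gives Δ = (0.476, -1.292).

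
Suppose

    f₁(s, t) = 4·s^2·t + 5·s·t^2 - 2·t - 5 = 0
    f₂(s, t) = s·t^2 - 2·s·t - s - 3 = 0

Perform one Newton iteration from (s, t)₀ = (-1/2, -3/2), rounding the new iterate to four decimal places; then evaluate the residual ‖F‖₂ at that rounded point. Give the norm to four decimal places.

At (-1/2, -3/2): F = (-9.1250, -5.1250).
Jacobian J = [[8·s·t + 5·t^2, 4·s^2 + 10·s·t - 2], [t^2 - 2·t - 1, 2·s·t - 2·s]].
At the point, J = [[17.2500, 6.5000], [4.2500, 2.5000]] (det J = 15.5000).
Solving J·Δ = −F gives Δ = (-0.6774, 3.2016).
Then the next iterate is (s, t)₁ = (-1.1774, 1.7016).
Re-evaluating at (-1.1774, 1.7016): F = (-16.013157, -1.224766), so ‖F‖₂ = 16.0599.

16.0599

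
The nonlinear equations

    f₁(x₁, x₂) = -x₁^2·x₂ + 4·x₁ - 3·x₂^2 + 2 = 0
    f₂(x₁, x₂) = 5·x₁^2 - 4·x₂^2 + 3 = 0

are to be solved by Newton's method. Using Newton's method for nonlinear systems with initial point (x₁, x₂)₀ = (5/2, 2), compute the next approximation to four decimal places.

(1.5347, 1.6324)

At (5/2, 2): F = (-12.5000, 18.2500).
Jacobian J = [[-2·x₁·x₂ + 4, -x₁^2 - 6·x₂], [10·x₁, -8·x₂]].
At the point, J = [[-6.0000, -18.2500], [25.0000, -16.0000]] (det J = 552.2500).
Solving J·Δ = −F gives Δ = (-0.9653, -0.3676).
Then the next iterate is (x₁, x₂)₁ = (1.5347, 1.6324).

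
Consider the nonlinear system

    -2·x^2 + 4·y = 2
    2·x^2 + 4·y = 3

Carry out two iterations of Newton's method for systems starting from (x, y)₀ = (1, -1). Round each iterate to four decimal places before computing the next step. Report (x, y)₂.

(0.5125, 0.6250)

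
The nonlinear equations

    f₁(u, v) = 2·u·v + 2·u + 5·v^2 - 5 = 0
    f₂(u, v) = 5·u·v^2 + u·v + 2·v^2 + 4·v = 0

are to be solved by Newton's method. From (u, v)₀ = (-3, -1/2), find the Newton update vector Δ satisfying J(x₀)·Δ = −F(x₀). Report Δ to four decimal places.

(6.1011, -0.0590)

At (-3, -1/2): F = (-6.7500, -3.7500).
Jacobian J = [[2·v + 2, 2·u + 10·v], [5·v^2 + v, 10·u·v + u + 4·v + 4]].
At the point, J = [[1.0000, -11.0000], [0.7500, 14.0000]] (det J = 22.2500).
Solving J·Δ = −F gives Δ = (6.1011, -0.0590).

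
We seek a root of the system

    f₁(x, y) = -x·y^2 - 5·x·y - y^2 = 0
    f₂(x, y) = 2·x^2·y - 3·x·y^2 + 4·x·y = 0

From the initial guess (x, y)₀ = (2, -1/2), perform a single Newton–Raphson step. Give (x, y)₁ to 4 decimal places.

(-10.0000, -3.7500)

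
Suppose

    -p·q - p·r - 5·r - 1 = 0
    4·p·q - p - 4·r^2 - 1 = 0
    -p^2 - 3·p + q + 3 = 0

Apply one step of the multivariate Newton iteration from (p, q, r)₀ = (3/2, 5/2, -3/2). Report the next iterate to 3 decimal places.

At (3/2, 5/2, -3/2): F = (5.000, 3.500, -1.250).
Jacobian J = [[-q - r, -p, -p - 5], [4·q - 1, 4·p, -8·r], [-2·p - 3, 1, 0]].
At the point, J = [[-1.000, -1.500, -6.500], [9.000, 6.000, 12.000], [-6.000, 1.000, 0.000]] (det J = -172.500).
Solving J·Δ = −F gives Δ = (-0.632, -2.541, 1.453).
Then the next iterate is (p, q, r)₁ = (0.868, -0.041, -0.047).

(0.868, -0.041, -0.047)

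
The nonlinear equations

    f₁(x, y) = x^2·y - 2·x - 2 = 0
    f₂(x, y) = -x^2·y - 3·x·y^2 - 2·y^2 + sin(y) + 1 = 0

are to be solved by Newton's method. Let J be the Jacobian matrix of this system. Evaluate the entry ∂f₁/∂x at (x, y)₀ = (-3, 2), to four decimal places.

-14.0000

∂f₁/∂x = 2·x·y - 2.
At (-3, 2) this is -14.0000.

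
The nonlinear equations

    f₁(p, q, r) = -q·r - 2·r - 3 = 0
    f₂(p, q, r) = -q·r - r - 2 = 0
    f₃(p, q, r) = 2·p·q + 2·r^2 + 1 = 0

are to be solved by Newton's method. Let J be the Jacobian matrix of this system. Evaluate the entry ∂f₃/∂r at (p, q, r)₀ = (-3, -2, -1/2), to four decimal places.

∂f₃/∂r = 4·r.
At (-3, -2, -1/2) this is -2.0000.

-2.0000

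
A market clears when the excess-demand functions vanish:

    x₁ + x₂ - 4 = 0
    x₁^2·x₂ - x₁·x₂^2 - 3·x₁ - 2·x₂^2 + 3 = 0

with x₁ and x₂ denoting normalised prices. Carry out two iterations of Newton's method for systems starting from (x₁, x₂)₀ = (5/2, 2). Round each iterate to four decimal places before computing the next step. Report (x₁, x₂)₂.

At (5/2, 2): F = (0.5000, -10.0000).
Jacobian J = [[1, 1], [2·x₁·x₂ - x₂^2 - 3, x₁^2 - 2·x₁·x₂ - 4·x₂]].
At the point, J = [[1.0000, 1.0000], [3.0000, -11.7500]] (det J = -14.7500).
Solving J·Δ = −F gives Δ = (0.2797, -0.7797).
Then the next iterate is (x₁, x₂)₁ = (2.7797, 1.2203).
Round to (2.7797, 1.2203) and repeat: F = (0.0000, -3.027773), J = [[1.0000, 1.0000], [2.295004, -3.938604]].
Δ = (0.4857, -0.4857), so (x₁, x₂)₂ = (3.2654, 0.7346).

(3.2654, 0.7346)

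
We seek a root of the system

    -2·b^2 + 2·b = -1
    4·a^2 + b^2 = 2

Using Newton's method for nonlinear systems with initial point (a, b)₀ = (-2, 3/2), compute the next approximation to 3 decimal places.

(-1.008, 1.375)

At (-2, 3/2): F = (-0.500, 16.250).
Jacobian J = [[0, -4·b + 2], [8·a, 2·b]].
At the point, J = [[0.000, -4.000], [-16.000, 3.000]] (det J = -64.000).
Solving J·Δ = −F gives Δ = (0.992, -0.125).
Then the next iterate is (a, b)₁ = (-1.008, 1.375).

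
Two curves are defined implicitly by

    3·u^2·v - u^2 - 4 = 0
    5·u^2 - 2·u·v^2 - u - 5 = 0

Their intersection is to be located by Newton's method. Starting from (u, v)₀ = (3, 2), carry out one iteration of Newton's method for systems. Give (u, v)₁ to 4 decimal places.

(1.9627, 1.6340)

At (3, 2): F = (41.0000, 13.0000).
Jacobian J = [[6·u·v - 2·u, 3·u^2], [10·u - 2·v^2 - 1, -4·u·v]].
At the point, J = [[30.0000, 27.0000], [21.0000, -24.0000]] (det J = -1287.0000).
Solving J·Δ = −F gives Δ = (-1.0373, -0.3660).
Then the next iterate is (u, v)₁ = (1.9627, 1.6340).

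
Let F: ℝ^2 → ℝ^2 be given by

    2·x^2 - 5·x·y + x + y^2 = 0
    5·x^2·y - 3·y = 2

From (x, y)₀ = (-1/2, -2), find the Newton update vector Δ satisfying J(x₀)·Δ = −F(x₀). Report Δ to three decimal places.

At (-1/2, -2): F = (-1.000, 1.500).
Jacobian J = [[4·x - 5·y + 1, -5·x + 2·y], [10·x·y, 5·x^2 - 3]].
At the point, J = [[9.000, -1.500], [10.000, -1.750]] (det J = -0.750).
Solving J·Δ = −F gives Δ = (5.333, 31.333).

(5.333, 31.333)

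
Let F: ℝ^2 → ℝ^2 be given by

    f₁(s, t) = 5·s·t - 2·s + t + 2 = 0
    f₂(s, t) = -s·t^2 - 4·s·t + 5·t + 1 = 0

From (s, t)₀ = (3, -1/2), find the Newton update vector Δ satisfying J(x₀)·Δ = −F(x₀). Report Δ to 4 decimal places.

(-1.2000, 0.4125)

At (3, -1/2): F = (-12.0000, 3.7500).
Jacobian J = [[5·t - 2, 5·s + 1], [-t^2 - 4·t, -2·s·t - 4·s + 5]].
At the point, J = [[-4.5000, 16.0000], [1.7500, -4.0000]] (det J = -10.0000).
Solving J·Δ = −F gives Δ = (-1.2000, 0.4125).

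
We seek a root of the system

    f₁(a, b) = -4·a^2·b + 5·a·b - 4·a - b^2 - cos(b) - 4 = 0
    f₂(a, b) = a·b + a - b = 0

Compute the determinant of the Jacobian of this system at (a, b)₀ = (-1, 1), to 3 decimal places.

J = [[-8·a·b + 5·b - 4, -4·a^2 + 5·a - 2·b + sin(b)], [b + 1, a - 1]].
At the point, J = [[9.000, -10.15853], [2.000, -2.000]].
det J = 2.317.

2.317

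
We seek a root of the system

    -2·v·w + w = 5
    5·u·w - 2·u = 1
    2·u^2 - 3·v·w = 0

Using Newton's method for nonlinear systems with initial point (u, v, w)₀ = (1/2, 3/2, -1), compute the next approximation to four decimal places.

(3.5909, 13.4545, 9.4545)

At (1/2, 3/2, -1): F = (-3.0000, -4.5000, 5.0000).
Jacobian J = [[0, -2·w, -2·v + 1], [5·w - 2, 0, 5·u], [4·u, -3·w, -3·v]].
At the point, J = [[0.0000, 2.0000, -2.0000], [-7.0000, 0.0000, 2.5000], [2.0000, 3.0000, -4.5000]] (det J = -11.0000).
Solving J·Δ = −F gives Δ = (3.0909, 11.9545, 10.4545).
Then the next iterate is (u, v, w)₁ = (3.5909, 13.4545, 9.4545).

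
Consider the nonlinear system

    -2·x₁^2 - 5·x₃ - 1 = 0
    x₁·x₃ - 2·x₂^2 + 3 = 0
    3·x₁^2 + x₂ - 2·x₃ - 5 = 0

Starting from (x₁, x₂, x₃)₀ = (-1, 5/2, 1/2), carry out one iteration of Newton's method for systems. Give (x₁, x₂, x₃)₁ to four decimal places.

At (-1, 5/2, 1/2): F = (-5.5000, -10.0000, -0.5000).
Jacobian J = [[-4·x₁, 0, -5], [x₃, -4·x₂, x₁], [6·x₁, 1, -2]].
At the point, J = [[4.0000, 0.0000, -5.0000], [0.5000, -10.0000, -1.0000], [-6.0000, 1.0000, -2.0000]] (det J = 381.5000).
Solving J·Δ = −F gives Δ = (0.1062, -0.8932, -1.0151).
Then the next iterate is (x₁, x₂, x₃)₁ = (-0.8938, 1.6068, -0.5151).

(-0.8938, 1.6068, -0.5151)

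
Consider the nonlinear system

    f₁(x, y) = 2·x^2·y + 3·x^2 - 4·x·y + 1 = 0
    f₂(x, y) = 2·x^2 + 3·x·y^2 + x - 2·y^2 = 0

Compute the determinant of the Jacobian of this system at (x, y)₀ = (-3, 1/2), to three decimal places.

J = [[4·x·y + 6·x - 4·y, 2·x^2 - 4·x], [4·x + 3·y^2 + 1, 6·x·y - 4·y]].
At the point, J = [[-26.000, 30.000], [-10.250, -11.000]].
det J = 593.500.

593.500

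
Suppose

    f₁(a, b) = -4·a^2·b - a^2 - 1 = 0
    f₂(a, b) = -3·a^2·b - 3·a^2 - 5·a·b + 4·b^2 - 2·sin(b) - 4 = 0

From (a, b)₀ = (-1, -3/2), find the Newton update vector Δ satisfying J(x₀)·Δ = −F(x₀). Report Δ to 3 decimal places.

At (-1, -3/2): F = (4.000, 0.99499).
Jacobian J = [[-8·a·b - 2·a, -4·a^2], [-6·a·b - 6·a - 5·b, -3·a^2 - 5·a + 8·b - 2·cos(b)]].
At the point, J = [[-10.000, -4.000], [4.500, -10.14147]] (det J = 119.41474).
Solving J·Δ = −F gives Δ = (0.306, 0.234).

(0.306, 0.234)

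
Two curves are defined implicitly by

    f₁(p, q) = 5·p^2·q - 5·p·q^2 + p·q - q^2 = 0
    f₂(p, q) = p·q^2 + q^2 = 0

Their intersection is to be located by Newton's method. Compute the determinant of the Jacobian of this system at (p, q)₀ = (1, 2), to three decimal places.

J = [[10·p·q - 5·q^2 + q, 5·p^2 - 10·p·q + p - 2·q], [q^2, 2·p·q + 2·q]].
At the point, J = [[2.000, -18.000], [4.000, 8.000]].
det J = 88.000.

88.000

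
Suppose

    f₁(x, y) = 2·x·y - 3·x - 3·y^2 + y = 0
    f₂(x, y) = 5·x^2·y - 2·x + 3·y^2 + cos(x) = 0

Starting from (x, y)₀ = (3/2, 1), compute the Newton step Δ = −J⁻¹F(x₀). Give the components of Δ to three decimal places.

At (3/2, 1): F = (-3.500, 11.32074).
Jacobian J = [[2·y - 3, 2·x - 6·y + 1], [10·x·y - sin(x) - 2, 5·x^2 + 6·y]].
At the point, J = [[-1.000, -2.000], [12.00251, 17.250]] (det J = 6.75501).
Solving J·Δ = −F gives Δ = (5.586, -4.543).

(5.586, -4.543)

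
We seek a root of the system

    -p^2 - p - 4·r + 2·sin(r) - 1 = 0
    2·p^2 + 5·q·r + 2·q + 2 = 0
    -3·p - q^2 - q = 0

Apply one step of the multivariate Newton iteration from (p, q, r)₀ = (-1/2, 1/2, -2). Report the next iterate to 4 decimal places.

(-0.3310, 0.6215, -0.8760)

At (-1/2, 1/2, -2): F = (5.431405, -1.5000, 0.7500).
Jacobian J = [[-2·p - 1, 0, 2·cos(r) - 4], [4·p, 5·r + 2, 5·q], [-3, -2·q - 1, 0]].
At the point, J = [[0.0000, 0.0000, -4.832294], [-2.0000, -8.0000, 2.5000], [-3.0000, -2.0000, 0.0000]] (det J = 96.645873).
Solving J·Δ = −F gives Δ = (0.1690, 0.1215, 1.1240).
Then the next iterate is (p, q, r)₁ = (-0.3310, 0.6215, -0.8760).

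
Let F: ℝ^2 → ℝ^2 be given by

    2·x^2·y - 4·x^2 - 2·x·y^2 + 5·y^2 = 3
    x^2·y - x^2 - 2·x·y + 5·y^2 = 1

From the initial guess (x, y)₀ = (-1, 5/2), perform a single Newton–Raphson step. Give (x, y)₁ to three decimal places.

(-2.734, 0.692)

At (-1, 5/2): F = (41.750, 36.750).
Jacobian J = [[4·x·y - 8·x - 2·y^2, 2·x^2 - 4·x·y + 10·y], [2·x·y - 2·x - 2·y, x^2 - 2·x + 10·y]].
At the point, J = [[-14.500, 37.000], [-8.000, 28.000]] (det J = -110.000).
Solving J·Δ = −F gives Δ = (-1.734, -1.808).
Then the next iterate is (x, y)₁ = (-2.734, 0.692).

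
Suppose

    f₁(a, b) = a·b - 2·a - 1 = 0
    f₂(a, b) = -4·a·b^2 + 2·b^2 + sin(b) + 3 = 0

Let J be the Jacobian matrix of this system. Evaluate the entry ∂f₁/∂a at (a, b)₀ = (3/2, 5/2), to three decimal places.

∂f₁/∂a = b - 2.
At (3/2, 5/2) this is 0.500.

0.500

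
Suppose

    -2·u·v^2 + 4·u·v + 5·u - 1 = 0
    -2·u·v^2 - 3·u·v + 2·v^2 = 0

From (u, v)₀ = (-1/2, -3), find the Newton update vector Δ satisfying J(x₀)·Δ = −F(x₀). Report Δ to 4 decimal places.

(0.0286, 1.3480)

At (-1/2, -3): F = (11.5000, 22.5000).
Jacobian J = [[-2·v^2 + 4·v + 5, -4·u·v + 4·u], [-2·v^2 - 3·v, -4·u·v - 3·u + 4·v]].
At the point, J = [[-25.0000, -8.0000], [-9.0000, -16.5000]] (det J = 340.5000).
Solving J·Δ = −F gives Δ = (0.0286, 1.3480).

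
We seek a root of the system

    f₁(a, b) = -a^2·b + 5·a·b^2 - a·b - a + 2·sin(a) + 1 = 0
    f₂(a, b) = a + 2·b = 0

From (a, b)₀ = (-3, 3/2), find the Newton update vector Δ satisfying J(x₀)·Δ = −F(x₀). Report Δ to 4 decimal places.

(0.9458, -0.4729)

At (-3, 3/2): F = (-39.032240, 0.0000).
Jacobian J = [[-2·a·b + 5·b^2 - b + 2·cos(a) - 1, -a^2 + 10·a·b - a], [1, 2]].
At the point, J = [[15.770015, -51.0000], [1.0000, 2.0000]] (det J = 82.540030).
Solving J·Δ = −F gives Δ = (0.9458, -0.4729).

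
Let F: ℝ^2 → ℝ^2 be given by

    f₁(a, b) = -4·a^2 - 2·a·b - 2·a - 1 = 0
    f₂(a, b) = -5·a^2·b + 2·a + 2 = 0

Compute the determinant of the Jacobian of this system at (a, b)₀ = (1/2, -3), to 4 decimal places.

J = [[-8·a - 2·b - 2, -2·a], [-10·a·b + 2, -5·a^2]].
At the point, J = [[0.0000, -1.0000], [17.0000, -1.2500]].
det J = 17.0000.

17.0000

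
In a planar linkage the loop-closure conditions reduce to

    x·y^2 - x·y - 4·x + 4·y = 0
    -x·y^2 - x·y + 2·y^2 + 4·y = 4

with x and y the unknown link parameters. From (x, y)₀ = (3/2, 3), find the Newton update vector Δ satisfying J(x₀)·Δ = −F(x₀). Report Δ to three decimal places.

At (3/2, 3): F = (15.000, 8.000).
Jacobian J = [[y^2 - y - 4, 2·x·y - x + 4], [-y^2 - y, -2·x·y - x + 4·y + 4]].
At the point, J = [[2.000, 11.500], [-12.000, 5.500]] (det J = 149.000).
Solving J·Δ = −F gives Δ = (0.064, -1.315).

(0.064, -1.315)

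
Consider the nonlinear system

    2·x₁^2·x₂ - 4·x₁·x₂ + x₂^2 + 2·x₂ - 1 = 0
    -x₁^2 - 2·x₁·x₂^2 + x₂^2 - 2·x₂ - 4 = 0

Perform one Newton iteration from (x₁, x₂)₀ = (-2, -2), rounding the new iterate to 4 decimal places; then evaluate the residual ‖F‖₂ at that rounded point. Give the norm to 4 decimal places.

10.7156

At (-2, -2): F = (-33.0000, 16.0000).
Jacobian J = [[4·x₁·x₂ - 4·x₂, 2·x₁^2 - 4·x₁ + 2·x₂ + 2], [-2·x₁ - 2·x₂^2, -4·x₁·x₂ + 2·x₂ - 2]].
At the point, J = [[24.0000, 14.0000], [-4.0000, -22.0000]] (det J = -472.0000).
Solving J·Δ = −F gives Δ = (1.0636, 0.5339).
Then the next iterate is (x₁, x₂)₁ = (-0.9364, -1.4661).
Re-evaluating at (-0.9364, -1.4661): F = (-9.845260, 4.230293), so ‖F‖₂ = 10.7156.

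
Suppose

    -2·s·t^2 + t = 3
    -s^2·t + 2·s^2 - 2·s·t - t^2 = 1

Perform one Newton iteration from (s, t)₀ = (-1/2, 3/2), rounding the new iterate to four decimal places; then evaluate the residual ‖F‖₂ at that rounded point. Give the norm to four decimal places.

At (-1/2, 3/2): F = (0.7500, -1.6250).
Jacobian J = [[-2·t^2, -4·s·t + 1], [-2·s·t + 4·s - 2·t, -s^2 - 2·s - 2·t]].
At the point, J = [[-4.5000, 4.0000], [-3.5000, -2.2500]] (det J = 24.1250).
Solving J·Δ = −F gives Δ = (-0.1995, -0.4119).
Then the next iterate is (s, t)₁ = (-0.6995, 1.0881).
Re-evaluating at (-0.6995, 1.0881): F = (-0.255538, -0.215517), so ‖F‖₂ = 0.3343.

0.3343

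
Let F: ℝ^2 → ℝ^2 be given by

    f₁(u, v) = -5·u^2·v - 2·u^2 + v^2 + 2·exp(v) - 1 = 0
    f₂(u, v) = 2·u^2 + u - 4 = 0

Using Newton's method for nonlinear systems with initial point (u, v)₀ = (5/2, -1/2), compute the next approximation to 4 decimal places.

At (5/2, -1/2): F = (3.588061, 11.0000).
Jacobian J = [[-10·u·v - 4·u, -5·u^2 + 2·v + 2·exp(v)], [4·u + 1, 0]].
At the point, J = [[2.5000, -31.036939], [11.0000, 0.0000]] (det J = 341.406325).
Solving J·Δ = −F gives Δ = (-1.0000, 0.0351).
Then the next iterate is (u, v)₁ = (1.5000, -0.4649).

(1.5000, -0.4649)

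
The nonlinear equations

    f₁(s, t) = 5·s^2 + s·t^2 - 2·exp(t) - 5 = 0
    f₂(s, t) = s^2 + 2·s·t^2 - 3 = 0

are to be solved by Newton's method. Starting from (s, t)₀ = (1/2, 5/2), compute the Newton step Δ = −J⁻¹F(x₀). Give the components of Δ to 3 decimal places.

(0.138, -1.072)

At (1/2, 5/2): F = (-24.98999, 3.500).
Jacobian J = [[10·s + t^2, 2·s·t - 2·exp(t)], [2·s + 2·t^2, 4·s·t]].
At the point, J = [[11.250, -21.86499], [13.500, 5.000]] (det J = 351.42734).
Solving J·Δ = −F gives Δ = (0.138, -1.072).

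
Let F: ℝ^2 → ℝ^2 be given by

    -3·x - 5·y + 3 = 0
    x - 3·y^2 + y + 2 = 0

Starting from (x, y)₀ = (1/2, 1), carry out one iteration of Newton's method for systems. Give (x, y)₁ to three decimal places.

At (1/2, 1): F = (-3.500, 0.500).
Jacobian J = [[-3, -5], [1, -6·y + 1]].
At the point, J = [[-3.000, -5.000], [1.000, -5.000]] (det J = 20.000).
Solving J·Δ = −F gives Δ = (-1.000, -0.100).
Then the next iterate is (x, y)₁ = (-0.500, 0.900).

(-0.500, 0.900)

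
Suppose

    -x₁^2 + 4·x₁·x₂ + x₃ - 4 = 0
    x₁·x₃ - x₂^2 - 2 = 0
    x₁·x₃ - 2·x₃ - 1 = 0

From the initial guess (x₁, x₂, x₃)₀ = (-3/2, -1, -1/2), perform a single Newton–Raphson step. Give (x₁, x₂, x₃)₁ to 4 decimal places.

(-5.6250, -0.3036, 0.3036)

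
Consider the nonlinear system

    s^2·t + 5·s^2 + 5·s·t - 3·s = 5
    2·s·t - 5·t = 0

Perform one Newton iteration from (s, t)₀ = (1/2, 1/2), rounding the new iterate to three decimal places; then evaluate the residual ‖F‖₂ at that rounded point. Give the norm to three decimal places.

3.008

At (1/2, 1/2): F = (-3.875, -2.000).
Jacobian J = [[2·s·t + 10·s + 5·t - 3, s^2 + 5·s], [2·t, 2·s - 5]].
At the point, J = [[5.000, 2.750], [1.000, -4.000]] (det J = -22.750).
Solving J·Δ = −F gives Δ = (0.923, -0.269).
Then the next iterate is (s, t)₁ = (1.423, 0.231).
Re-evaluating at (1.423, 0.231): F = (2.96697, -0.49757), so ‖F‖₂ = 3.008.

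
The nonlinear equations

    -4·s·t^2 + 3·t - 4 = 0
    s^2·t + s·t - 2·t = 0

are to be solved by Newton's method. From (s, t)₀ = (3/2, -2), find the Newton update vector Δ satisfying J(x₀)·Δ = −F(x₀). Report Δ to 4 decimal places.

At (3/2, -2): F = (-34.0000, -3.5000).
Jacobian J = [[-4·t^2, -8·s·t + 3], [2·s·t + t, s^2 + s - 2]].
At the point, J = [[-16.0000, 27.0000], [-8.0000, 1.7500]] (det J = 188.0000).
Solving J·Δ = −F gives Δ = (-0.1862, 1.1489).

(-0.1862, 1.1489)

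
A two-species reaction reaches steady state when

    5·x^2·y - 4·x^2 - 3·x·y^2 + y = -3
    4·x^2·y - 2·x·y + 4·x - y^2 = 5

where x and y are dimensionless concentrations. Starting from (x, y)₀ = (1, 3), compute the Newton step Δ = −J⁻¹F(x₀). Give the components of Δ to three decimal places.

(0.028, -0.845)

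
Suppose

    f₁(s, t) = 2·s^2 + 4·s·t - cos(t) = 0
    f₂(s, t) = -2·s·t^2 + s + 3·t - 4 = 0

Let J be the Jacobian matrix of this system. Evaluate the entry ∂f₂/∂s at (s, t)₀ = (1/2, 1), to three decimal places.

∂f₂/∂s = -2·t^2 + 1.
At (1/2, 1) this is -1.000.

-1.000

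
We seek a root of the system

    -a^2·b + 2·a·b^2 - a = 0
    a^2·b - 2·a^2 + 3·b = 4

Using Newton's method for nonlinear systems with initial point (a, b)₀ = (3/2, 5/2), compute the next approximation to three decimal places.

(0.400, 1.933)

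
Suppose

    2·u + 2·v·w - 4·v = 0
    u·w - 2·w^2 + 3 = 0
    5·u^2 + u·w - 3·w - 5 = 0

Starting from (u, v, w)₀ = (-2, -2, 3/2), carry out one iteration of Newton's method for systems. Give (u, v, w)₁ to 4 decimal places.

(-1.4695, -1.0868, 1.0370)

At (-2, -2, 3/2): F = (-2.0000, -4.5000, 7.5000).
Jacobian J = [[2, 2·w - 4, 2·v], [w, 0, u - 4·w], [10·u + w, 0, u - 3]].
At the point, J = [[2.0000, -1.0000, -4.0000], [1.5000, 0.0000, -8.0000], [-18.5000, 0.0000, -5.0000]] (det J = -155.5000).
Solving J·Δ = −F gives Δ = (0.5305, 0.9132, -0.4630).
Then the next iterate is (u, v, w)₁ = (-1.4695, -1.0868, 1.0370).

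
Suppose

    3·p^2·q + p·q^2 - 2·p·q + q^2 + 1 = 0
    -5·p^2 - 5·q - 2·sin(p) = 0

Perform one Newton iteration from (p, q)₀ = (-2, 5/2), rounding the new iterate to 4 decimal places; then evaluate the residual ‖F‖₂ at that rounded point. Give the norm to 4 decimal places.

28.9100

At (-2, 5/2): F = (34.7500, -30.681405).
Jacobian J = [[6·p·q + q^2 - 2·q, 3·p^2 + 2·p·q - 2·p + 2·q], [-10·p - 2·cos(p), -5]].
At the point, J = [[-28.7500, 11.0000], [20.832294, -5.0000]] (det J = -85.405230).
Solving J·Δ = −F gives Δ = (1.9173, 1.8520).
Then the next iterate is (p, q)₁ = (-0.0827, 4.3520).
Re-evaluating at (-0.0827, 4.3520): F = (19.182689, -21.628985), so ‖F‖₂ = 28.9100.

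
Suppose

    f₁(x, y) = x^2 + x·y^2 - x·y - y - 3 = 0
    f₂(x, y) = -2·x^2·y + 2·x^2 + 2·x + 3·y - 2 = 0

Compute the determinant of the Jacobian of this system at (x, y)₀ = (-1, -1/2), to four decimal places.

2.7500

J = [[2·x + y^2 - y, 2·x·y - x - 1], [-4·x·y + 4·x + 2, -2·x^2 + 3]].
At the point, J = [[-1.2500, 1.0000], [-4.0000, 1.0000]].
det J = 2.7500.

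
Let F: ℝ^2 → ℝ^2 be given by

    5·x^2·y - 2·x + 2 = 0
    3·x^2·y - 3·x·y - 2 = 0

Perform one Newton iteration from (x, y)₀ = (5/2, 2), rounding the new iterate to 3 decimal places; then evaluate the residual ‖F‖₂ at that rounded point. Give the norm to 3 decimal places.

8.029

At (5/2, 2): F = (59.500, 20.500).
Jacobian J = [[10·x·y - 2, 5·x^2], [6·x·y - 3·y, 3·x^2 - 3·x]].
At the point, J = [[48.000, 31.250], [24.000, 11.250]] (det J = -210.000).
Solving J·Δ = −F gives Δ = (0.137, -2.114).
Then the next iterate is (x, y)₁ = (2.637, -0.114).
Re-evaluating at (2.637, -0.114): F = (-7.23765, -3.47633), so ‖F‖₂ = 8.029.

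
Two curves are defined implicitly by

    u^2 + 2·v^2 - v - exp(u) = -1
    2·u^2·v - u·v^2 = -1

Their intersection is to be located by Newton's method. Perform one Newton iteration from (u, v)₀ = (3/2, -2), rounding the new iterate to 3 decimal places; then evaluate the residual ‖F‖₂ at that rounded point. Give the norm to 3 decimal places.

4.067

At (3/2, -2): F = (8.76831, -14.000).
Jacobian J = [[2·u - exp(u), 4·v - 1], [4·u·v - v^2, 2·u^2 - 2·u·v]].
At the point, J = [[-1.48169, -9.000], [-16.000, 10.500]] (det J = -159.55774).
Solving J·Δ = −F gives Δ = (-0.213, 1.009).
Then the next iterate is (u, v)₁ = (1.287, -0.991).
Re-evaluating at (1.287, -0.991): F = (1.98963, -3.54686), so ‖F‖₂ = 4.067.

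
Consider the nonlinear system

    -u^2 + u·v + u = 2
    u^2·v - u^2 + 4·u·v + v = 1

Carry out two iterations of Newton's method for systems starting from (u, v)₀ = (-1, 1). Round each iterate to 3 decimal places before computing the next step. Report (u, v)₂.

(3.031, -6.625)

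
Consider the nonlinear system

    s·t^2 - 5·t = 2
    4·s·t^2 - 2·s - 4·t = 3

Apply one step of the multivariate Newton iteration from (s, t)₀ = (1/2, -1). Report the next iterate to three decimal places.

(4.500, 0.250)

At (1/2, -1): F = (3.500, 2.000).
Jacobian J = [[t^2, 2·s·t - 5], [4·t^2 - 2, 8·s·t - 4]].
At the point, J = [[1.000, -6.000], [2.000, -8.000]] (det J = 4.000).
Solving J·Δ = −F gives Δ = (4.000, 1.250).
Then the next iterate is (s, t)₁ = (4.500, 0.250).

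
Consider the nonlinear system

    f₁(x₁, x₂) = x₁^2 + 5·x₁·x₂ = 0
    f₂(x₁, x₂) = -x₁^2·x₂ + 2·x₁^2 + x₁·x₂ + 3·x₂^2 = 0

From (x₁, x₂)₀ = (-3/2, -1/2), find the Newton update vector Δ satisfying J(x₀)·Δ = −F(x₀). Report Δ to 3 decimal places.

(0.566, 0.385)

At (-3/2, -1/2): F = (6.000, 7.125).
Jacobian J = [[2·x₁ + 5·x₂, 5·x₁], [-2·x₁·x₂ + 4·x₁ + x₂, -x₁^2 + x₁ + 6·x₂]].
At the point, J = [[-5.500, -7.500], [-8.000, -6.750]] (det J = -22.875).
Solving J·Δ = −F gives Δ = (0.566, 0.385).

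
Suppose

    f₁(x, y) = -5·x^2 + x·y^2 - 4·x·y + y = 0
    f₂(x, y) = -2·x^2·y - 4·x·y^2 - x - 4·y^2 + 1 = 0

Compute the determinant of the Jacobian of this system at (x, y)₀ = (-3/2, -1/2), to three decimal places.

-69.625

J = [[-10·x + y^2 - 4·y, 2·x·y - 4·x + 1], [-4·x·y - 4·y^2 - 1, -2·x^2 - 8·x·y - 8·y]].
At the point, J = [[17.250, 8.500], [-5.000, -6.500]].
det J = -69.625.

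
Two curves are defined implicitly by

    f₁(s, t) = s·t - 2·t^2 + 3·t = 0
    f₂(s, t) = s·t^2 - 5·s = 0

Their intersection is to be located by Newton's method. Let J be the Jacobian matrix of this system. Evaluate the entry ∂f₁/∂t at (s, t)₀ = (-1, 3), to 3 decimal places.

-10.000

∂f₁/∂t = s - 4·t + 3.
At (-1, 3) this is -10.000.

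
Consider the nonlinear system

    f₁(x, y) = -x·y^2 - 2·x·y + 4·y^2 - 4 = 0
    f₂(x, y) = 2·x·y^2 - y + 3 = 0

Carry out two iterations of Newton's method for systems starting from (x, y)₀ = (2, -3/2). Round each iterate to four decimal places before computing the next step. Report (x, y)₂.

(-2.8789, -1.3735)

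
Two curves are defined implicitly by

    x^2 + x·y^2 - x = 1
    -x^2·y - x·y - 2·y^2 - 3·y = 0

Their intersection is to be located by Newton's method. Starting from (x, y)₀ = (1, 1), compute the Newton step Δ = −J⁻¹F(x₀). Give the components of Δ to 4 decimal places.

(1.1667, -1.1667)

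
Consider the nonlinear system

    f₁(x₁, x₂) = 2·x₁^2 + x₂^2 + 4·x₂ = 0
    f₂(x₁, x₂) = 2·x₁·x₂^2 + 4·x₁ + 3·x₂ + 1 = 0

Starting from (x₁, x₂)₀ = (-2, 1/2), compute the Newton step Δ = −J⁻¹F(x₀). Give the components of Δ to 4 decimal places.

(1.5345, 0.4052)

At (-2, 1/2): F = (10.2500, -6.5000).
Jacobian J = [[4·x₁, 2·x₂ + 4], [2·x₂^2 + 4, 4·x₁·x₂ + 3]].
At the point, J = [[-8.0000, 5.0000], [4.5000, -1.0000]] (det J = -14.5000).
Solving J·Δ = −F gives Δ = (1.5345, 0.4052).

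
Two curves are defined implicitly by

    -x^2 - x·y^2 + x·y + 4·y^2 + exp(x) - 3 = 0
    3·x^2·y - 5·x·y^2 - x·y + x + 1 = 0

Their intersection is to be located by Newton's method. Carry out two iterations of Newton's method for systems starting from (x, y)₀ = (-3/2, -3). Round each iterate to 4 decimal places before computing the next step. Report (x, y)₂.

At (-3/2, -3): F = (48.973130, 42.2500).
Jacobian J = [[-2·x - y^2 + y + exp(x), -2·x·y + x + 8·y], [6·x·y - 5·y^2 - y + 1, 3·x^2 - 10·x·y - x]].
At the point, J = [[-8.776870, -34.5000], [-14.0000, -36.7500]] (det J = -160.450033).
Solving J·Δ = −F gives Δ = (-2.1324, 1.9620).
Then the next iterate is (x, y)₁ = (-3.6324, -1.0380).
Round to (-3.6324, -1.0380) and repeat: F = (-4.173962, -27.921436), J = [[5.175809, -19.477262], [19.273367, 5.511077]].
Δ = (1.4033, 0.1586), so (x, y)₂ = (-2.2291, -0.8794).

(-2.2291, -0.8794)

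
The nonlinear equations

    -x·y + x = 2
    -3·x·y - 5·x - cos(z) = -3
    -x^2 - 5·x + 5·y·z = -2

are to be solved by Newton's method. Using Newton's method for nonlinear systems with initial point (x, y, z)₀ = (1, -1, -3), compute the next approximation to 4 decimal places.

(1.2415, -0.5171, -2.5868)

At (1, -1, -3): F = (0.0000, 1.989992, 11.0000).
Jacobian J = [[-y + 1, -x, 0], [-3·y - 5, -3·x, sin(z)], [-2·x - 5, 5·z, 5·y]].
At the point, J = [[2.0000, -1.0000, 0.0000], [-2.0000, -3.0000, -0.141120], [-7.0000, -15.0000, -5.0000]] (det J = 34.778560).
Solving J·Δ = −F gives Δ = (0.2415, 0.4829, 0.4132).
Then the next iterate is (x, y, z)₁ = (1.2415, -0.5171, -2.5868).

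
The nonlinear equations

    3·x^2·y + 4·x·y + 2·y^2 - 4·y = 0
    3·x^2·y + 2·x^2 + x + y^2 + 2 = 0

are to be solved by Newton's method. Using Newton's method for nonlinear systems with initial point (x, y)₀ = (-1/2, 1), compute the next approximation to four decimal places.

At (-1/2, 1): F = (-3.2500, 3.7500).
Jacobian J = [[6·x·y + 4·y, 3·x^2 + 4·x + 4·y - 4], [6·x·y + 4·x + 1, 3·x^2 + 2·y]].
At the point, J = [[1.0000, -1.2500], [-4.0000, 2.7500]] (det J = -2.2500).
Solving J·Δ = −F gives Δ = (-1.8889, -4.1111).
Then the next iterate is (x, y)₁ = (-2.3889, -3.1111).

(-2.3889, -3.1111)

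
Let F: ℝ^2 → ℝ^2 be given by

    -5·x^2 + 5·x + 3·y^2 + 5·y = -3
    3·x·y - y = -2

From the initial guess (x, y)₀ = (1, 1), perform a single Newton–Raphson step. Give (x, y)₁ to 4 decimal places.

At (1, 1): F = (11.0000, 4.0000).
Jacobian J = [[-10·x + 5, 6·y + 5], [3·y, 3·x - 1]].
At the point, J = [[-5.0000, 11.0000], [3.0000, 2.0000]] (det J = -43.0000).
Solving J·Δ = −F gives Δ = (-0.5116, -1.2326).
Then the next iterate is (x, y)₁ = (0.4884, -0.2326).

(0.4884, -0.2326)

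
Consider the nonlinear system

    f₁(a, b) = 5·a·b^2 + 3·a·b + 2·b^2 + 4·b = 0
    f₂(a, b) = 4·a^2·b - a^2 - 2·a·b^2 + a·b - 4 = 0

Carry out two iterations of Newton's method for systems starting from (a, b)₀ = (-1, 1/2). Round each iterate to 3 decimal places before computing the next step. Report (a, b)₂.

(-0.795, 1.703)

At (-1, 1/2): F = (-0.250, -3.000).
Jacobian J = [[5·b^2 + 3·b, 10·a·b + 3·a + 4·b + 4], [8·a·b - 2·a - 2·b^2 + b, 4·a^2 - 4·a·b + a]].
At the point, J = [[2.750, -2.000], [-2.000, 5.000]] (det J = 9.750).
Solving J·Δ = −F gives Δ = (0.744, 0.897).
Then the next iterate is (a, b)₁ = (-0.256, 1.397).
Round to (-0.256, 1.397) and repeat: F = (5.92026, -3.05773), J = [[13.94905, 5.24368], [-4.85527, 1.43667]].
Δ = (-0.539, 0.306), so (a, b)₂ = (-0.795, 1.703).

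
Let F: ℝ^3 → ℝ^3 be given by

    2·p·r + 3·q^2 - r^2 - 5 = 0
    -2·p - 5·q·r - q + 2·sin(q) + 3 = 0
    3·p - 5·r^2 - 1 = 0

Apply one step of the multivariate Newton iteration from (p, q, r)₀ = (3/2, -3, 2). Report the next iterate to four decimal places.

At (3/2, -3, 2): F = (24.0000, 32.717760, -16.5000).
Jacobian J = [[2·r, 6·q, 2·p - 2·r], [-2, -5·r + 2·cos(q) - 1, -5·q], [3, 0, -10·r]].
At the point, J = [[4.0000, -18.0000, -1.0000], [-2.0000, -12.979985, 15.0000], [3.0000, 0.0000, -20.0000]] (det J = 909.458844).
Solving J·Δ = −F gives Δ = (0.9663, 1.5859, -0.6801).
Then the next iterate is (p, q, r)₁ = (2.4663, -1.4141, 1.3199).

(2.4663, -1.4141, 1.3199)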